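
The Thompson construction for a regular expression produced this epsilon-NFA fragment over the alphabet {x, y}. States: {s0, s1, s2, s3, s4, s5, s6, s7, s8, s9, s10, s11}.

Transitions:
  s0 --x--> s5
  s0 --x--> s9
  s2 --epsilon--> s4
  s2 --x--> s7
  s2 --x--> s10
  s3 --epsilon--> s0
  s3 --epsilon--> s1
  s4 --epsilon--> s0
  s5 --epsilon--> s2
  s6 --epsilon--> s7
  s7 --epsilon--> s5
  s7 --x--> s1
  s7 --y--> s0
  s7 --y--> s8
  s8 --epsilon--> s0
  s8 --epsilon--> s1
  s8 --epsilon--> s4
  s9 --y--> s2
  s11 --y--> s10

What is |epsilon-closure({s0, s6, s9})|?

7

Start with {s0, s6, s9}.
From s6 via epsilon: add s7.
From s7 via epsilon: add s5.
From s5 via epsilon: add s2.
From s2 via epsilon: add s4.
epsilon-closure = {s0, s2, s4, s5, s6, s7, s9}, which has 7 states.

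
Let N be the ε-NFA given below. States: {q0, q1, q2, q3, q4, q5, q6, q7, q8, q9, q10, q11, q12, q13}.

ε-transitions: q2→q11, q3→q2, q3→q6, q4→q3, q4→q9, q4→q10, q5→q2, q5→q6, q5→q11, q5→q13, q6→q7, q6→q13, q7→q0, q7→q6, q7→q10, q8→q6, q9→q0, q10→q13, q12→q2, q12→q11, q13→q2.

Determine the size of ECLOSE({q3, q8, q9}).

10

Start with {q3, q8, q9}.
From q3 via ε: add q2, q6.
From q9 via ε: add q0.
From q2 via ε: add q11.
From q6 via ε: add q7, q13.
From q7 via ε: add q10.
ε-closure = {q0, q2, q3, q6, q7, q8, q9, q10, q11, q13}, which has 10 states.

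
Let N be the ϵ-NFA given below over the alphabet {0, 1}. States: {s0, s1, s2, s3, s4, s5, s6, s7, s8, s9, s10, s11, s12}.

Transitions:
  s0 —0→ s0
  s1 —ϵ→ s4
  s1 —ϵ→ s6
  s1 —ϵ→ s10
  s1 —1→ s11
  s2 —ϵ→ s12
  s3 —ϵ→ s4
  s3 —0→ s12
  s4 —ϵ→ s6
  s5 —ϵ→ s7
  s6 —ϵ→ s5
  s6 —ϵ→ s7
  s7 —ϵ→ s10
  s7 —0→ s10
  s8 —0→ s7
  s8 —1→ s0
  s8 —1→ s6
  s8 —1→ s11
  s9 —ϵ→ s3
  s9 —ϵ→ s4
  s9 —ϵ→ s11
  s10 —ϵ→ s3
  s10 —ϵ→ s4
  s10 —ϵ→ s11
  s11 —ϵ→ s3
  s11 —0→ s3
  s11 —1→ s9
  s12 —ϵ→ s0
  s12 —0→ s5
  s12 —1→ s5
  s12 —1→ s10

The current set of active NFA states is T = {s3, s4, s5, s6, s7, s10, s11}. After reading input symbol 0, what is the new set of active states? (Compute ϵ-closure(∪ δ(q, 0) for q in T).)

{s0, s3, s4, s5, s6, s7, s10, s11, s12}

s3 on 0 → {s12}.
s7 on 0 → {s10}.
s11 on 0 → {s3}.
No 0-transition from s4, s5, s6, s10.
Union after reading 0: {s3, s10, s12}.
Now take the ϵ-closure:
From s3 via ϵ: add s4.
From s10 via ϵ: add s11.
From s12 via ϵ: add s0.
From s4 via ϵ: add s6.
From s6 via ϵ: add s5, s7.
No new states can be added; the closed set is {s0, s3, s4, s5, s6, s7, s10, s11, s12}.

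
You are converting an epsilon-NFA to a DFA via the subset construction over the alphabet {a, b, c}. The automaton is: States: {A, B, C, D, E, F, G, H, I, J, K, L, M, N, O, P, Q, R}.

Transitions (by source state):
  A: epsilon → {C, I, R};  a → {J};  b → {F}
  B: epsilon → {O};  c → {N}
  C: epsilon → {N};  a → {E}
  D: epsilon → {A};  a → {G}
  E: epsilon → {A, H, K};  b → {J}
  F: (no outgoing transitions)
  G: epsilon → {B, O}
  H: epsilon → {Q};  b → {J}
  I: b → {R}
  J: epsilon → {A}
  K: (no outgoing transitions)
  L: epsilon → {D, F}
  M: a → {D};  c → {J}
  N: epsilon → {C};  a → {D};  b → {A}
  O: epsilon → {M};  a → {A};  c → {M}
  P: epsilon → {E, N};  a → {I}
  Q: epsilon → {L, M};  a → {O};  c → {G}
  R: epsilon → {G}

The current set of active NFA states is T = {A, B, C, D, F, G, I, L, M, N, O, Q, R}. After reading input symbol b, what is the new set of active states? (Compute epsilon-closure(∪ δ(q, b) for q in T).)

{A, B, C, F, G, I, M, N, O, R}

A on b → {F}.
I on b → {R}.
N on b → {A}.
No b-transition from B, C, D, F, G, L, M, O, Q, R.
Union after reading b: {A, F, R}.
Now take the epsilon-closure:
From A via epsilon: add C, I.
From R via epsilon: add G.
From C via epsilon: add N.
From G via epsilon: add B, O.
From O via epsilon: add M.
No new states can be added; the closed set is {A, B, C, F, G, I, M, N, O, R}.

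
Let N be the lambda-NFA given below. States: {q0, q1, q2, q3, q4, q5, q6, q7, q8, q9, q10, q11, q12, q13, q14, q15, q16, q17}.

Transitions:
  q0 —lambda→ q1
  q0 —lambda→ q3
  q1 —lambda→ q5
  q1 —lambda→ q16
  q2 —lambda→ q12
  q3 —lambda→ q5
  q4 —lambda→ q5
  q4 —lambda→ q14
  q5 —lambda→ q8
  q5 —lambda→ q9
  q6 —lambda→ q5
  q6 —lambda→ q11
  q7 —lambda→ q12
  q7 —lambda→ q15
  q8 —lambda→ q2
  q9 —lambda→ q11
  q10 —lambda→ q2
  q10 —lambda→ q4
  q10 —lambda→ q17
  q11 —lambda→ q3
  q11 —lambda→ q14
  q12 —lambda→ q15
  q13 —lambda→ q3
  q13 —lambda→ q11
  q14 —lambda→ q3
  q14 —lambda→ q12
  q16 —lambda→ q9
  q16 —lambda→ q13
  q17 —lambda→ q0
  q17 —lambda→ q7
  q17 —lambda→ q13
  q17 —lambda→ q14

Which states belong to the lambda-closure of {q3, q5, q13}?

Start with {q3, q5, q13}.
From q5 via lambda: add q8, q9.
From q13 via lambda: add q11.
From q8 via lambda: add q2.
From q11 via lambda: add q14.
From q2 via lambda: add q12.
From q12 via lambda: add q15.
No new states can be added; the closed set is {q2, q3, q5, q8, q9, q11, q12, q13, q14, q15}.

{q2, q3, q5, q8, q9, q11, q12, q13, q14, q15}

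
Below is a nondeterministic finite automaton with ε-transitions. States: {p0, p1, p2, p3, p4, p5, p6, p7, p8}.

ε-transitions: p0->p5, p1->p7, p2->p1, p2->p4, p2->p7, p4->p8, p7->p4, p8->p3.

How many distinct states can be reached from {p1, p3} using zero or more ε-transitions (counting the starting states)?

Start with {p1, p3}.
From p1 via ε: add p7.
From p7 via ε: add p4.
From p4 via ε: add p8.
ε-closure = {p1, p3, p4, p7, p8}, which has 5 states.

5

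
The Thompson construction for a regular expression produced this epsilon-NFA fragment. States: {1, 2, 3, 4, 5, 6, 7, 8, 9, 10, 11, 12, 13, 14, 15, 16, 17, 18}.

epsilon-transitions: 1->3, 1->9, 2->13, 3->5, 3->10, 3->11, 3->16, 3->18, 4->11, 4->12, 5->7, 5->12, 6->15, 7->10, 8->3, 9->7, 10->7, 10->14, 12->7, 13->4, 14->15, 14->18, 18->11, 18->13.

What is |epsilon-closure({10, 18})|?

Start with {10, 18}.
From 10 via epsilon: add 7, 14.
From 18 via epsilon: add 11, 13.
From 13 via epsilon: add 4.
From 14 via epsilon: add 15.
From 4 via epsilon: add 12.
epsilon-closure = {4, 7, 10, 11, 12, 13, 14, 15, 18}, which has 9 states.

9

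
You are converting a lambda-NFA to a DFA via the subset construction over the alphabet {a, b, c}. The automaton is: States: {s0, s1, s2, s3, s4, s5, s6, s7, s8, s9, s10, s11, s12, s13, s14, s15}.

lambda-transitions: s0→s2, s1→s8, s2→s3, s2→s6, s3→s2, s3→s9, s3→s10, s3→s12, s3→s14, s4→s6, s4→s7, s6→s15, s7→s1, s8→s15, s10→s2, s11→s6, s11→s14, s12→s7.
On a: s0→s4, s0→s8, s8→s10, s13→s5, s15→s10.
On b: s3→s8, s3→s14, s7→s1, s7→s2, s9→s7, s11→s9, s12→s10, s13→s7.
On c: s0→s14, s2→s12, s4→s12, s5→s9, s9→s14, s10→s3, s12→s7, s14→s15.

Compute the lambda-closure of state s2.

{s1, s2, s3, s6, s7, s8, s9, s10, s12, s14, s15}

Start with {s2}.
From s2 via lambda: add s3, s6.
From s3 via lambda: add s9, s10, s12, s14.
From s6 via lambda: add s15.
From s12 via lambda: add s7.
From s7 via lambda: add s1.
From s1 via lambda: add s8.
No new states can be added; the closed set is {s1, s2, s3, s6, s7, s8, s9, s10, s12, s14, s15}.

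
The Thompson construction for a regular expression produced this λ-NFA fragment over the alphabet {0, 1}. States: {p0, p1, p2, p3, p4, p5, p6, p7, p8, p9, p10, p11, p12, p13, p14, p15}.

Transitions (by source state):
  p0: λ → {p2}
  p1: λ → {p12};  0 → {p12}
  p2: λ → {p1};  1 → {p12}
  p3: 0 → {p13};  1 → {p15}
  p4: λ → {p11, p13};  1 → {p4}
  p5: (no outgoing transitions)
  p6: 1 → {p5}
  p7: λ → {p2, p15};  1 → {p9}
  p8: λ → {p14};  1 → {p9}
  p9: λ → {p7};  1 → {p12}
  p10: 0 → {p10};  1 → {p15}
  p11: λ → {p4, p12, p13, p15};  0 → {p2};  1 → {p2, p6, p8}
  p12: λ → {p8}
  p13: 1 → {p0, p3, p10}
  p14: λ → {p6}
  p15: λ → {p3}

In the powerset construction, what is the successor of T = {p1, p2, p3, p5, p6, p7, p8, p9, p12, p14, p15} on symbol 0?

p1 on 0 → {p12}.
p3 on 0 → {p13}.
No 0-transition from p2, p5, p6, p7, p8, p9, p12, p14, p15.
Union after reading 0: {p12, p13}.
Now take the λ-closure:
From p12 via λ: add p8.
From p8 via λ: add p14.
From p14 via λ: add p6.
No new states can be added; the closed set is {p6, p8, p12, p13, p14}.

{p6, p8, p12, p13, p14}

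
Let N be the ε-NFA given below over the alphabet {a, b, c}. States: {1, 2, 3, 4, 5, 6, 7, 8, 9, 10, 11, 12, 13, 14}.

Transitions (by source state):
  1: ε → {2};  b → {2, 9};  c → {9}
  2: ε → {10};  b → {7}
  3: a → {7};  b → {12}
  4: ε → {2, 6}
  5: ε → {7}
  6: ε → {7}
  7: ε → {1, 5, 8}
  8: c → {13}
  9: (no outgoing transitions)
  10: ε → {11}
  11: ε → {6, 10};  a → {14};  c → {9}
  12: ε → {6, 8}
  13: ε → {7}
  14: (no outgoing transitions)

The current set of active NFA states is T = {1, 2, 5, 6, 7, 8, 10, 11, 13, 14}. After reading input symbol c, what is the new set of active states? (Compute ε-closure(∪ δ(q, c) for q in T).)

{1, 2, 5, 6, 7, 8, 9, 10, 11, 13}

1 on c → {9}.
8 on c → {13}.
11 on c → {9}.
No c-transition from 2, 5, 6, 7, 10, 13, 14.
Union after reading c: {9, 13}.
Now take the ε-closure:
From 13 via ε: add 7.
From 7 via ε: add 1, 5, 8.
From 1 via ε: add 2.
From 2 via ε: add 10.
From 10 via ε: add 11.
From 11 via ε: add 6.
No new states can be added; the closed set is {1, 2, 5, 6, 7, 8, 9, 10, 11, 13}.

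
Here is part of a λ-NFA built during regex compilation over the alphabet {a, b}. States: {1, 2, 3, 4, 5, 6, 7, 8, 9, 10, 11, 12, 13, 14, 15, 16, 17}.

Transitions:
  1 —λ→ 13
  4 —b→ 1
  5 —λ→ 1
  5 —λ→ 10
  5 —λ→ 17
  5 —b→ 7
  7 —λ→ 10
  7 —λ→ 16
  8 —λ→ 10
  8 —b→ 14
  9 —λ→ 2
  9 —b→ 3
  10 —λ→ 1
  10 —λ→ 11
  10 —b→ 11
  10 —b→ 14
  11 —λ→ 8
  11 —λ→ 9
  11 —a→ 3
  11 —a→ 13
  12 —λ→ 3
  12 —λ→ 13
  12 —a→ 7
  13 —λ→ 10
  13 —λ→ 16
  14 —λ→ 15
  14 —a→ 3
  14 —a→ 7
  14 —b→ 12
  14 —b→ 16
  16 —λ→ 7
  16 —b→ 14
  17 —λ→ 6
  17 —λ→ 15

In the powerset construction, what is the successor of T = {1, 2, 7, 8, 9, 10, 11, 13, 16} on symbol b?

8 on b → {14}.
9 on b → {3}.
10 on b → {11, 14}.
16 on b → {14}.
No b-transition from 1, 2, 7, 11, 13.
Union after reading b: {3, 11, 14}.
Now take the λ-closure:
From 11 via λ: add 8, 9.
From 14 via λ: add 15.
From 8 via λ: add 10.
From 9 via λ: add 2.
From 10 via λ: add 1.
From 1 via λ: add 13.
From 13 via λ: add 16.
From 16 via λ: add 7.
No new states can be added; the closed set is {1, 2, 3, 7, 8, 9, 10, 11, 13, 14, 15, 16}.

{1, 2, 3, 7, 8, 9, 10, 11, 13, 14, 15, 16}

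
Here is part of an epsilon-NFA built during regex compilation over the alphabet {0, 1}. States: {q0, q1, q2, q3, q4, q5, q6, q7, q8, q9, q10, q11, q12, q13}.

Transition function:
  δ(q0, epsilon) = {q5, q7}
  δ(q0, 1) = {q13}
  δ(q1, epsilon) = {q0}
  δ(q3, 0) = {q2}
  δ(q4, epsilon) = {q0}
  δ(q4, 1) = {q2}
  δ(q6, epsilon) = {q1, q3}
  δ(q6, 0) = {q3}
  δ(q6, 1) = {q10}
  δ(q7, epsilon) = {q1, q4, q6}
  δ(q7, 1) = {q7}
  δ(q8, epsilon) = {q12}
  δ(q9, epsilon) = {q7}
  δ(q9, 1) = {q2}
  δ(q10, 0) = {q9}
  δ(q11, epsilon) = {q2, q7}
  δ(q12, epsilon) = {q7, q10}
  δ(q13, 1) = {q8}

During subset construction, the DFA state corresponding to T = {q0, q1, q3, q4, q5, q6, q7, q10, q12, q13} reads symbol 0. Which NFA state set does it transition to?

q3 on 0 → {q2}.
q6 on 0 → {q3}.
q10 on 0 → {q9}.
No 0-transition from q0, q1, q4, q5, q7, q12, q13.
Union after reading 0: {q2, q3, q9}.
Now take the epsilon-closure:
From q9 via epsilon: add q7.
From q7 via epsilon: add q1, q4, q6.
From q1 via epsilon: add q0.
From q0 via epsilon: add q5.
No new states can be added; the closed set is {q0, q1, q2, q3, q4, q5, q6, q7, q9}.

{q0, q1, q2, q3, q4, q5, q6, q7, q9}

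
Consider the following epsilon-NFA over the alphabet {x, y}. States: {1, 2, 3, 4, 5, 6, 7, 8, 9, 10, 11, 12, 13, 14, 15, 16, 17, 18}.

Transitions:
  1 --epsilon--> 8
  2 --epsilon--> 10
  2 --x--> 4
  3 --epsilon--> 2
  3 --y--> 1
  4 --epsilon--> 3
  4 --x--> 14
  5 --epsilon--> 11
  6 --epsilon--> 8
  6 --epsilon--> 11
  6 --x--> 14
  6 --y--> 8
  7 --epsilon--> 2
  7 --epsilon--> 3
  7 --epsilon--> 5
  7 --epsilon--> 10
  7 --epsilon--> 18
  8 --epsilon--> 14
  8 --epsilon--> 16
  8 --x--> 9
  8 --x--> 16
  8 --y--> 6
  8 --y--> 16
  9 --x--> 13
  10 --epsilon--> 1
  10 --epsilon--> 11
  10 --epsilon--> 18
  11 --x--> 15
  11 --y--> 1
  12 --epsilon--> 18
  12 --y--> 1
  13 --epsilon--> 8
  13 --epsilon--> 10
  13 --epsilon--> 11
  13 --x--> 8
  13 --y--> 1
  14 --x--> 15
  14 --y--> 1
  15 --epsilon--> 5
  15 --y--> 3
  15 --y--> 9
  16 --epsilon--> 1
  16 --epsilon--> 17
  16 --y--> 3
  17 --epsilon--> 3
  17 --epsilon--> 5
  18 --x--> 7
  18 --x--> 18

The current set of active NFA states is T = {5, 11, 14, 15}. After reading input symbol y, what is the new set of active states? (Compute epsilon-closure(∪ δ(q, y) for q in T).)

11 on y → {1}.
14 on y → {1}.
15 on y → {3, 9}.
No y-transition from 5.
Union after reading y: {1, 3, 9}.
Now take the epsilon-closure:
From 1 via epsilon: add 8.
From 3 via epsilon: add 2.
From 2 via epsilon: add 10.
From 8 via epsilon: add 14, 16.
From 10 via epsilon: add 11, 18.
From 16 via epsilon: add 17.
From 17 via epsilon: add 5.
No new states can be added; the closed set is {1, 2, 3, 5, 8, 9, 10, 11, 14, 16, 17, 18}.

{1, 2, 3, 5, 8, 9, 10, 11, 14, 16, 17, 18}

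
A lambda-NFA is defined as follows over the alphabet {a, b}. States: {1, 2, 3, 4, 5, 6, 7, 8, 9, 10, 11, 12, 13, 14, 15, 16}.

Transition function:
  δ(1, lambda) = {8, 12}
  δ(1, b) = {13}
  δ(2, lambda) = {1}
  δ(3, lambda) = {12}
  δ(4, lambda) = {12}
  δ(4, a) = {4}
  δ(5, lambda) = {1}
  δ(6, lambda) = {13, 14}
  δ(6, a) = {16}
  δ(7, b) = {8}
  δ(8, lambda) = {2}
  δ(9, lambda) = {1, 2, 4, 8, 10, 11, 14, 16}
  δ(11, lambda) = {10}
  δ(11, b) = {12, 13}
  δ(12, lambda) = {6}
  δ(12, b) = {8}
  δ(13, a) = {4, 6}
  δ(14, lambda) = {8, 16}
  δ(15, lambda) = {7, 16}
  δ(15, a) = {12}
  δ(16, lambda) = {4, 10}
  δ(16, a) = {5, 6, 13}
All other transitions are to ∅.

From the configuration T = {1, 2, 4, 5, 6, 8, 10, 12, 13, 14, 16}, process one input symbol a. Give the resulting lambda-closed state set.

4 on a → {4}.
6 on a → {16}.
13 on a → {4, 6}.
16 on a → {5, 6, 13}.
No a-transition from 1, 2, 5, 8, 10, 12, 14.
Union after reading a: {4, 5, 6, 13, 16}.
Now take the lambda-closure:
From 4 via lambda: add 12.
From 5 via lambda: add 1.
From 6 via lambda: add 14.
From 16 via lambda: add 10.
From 1 via lambda: add 8.
From 8 via lambda: add 2.
No new states can be added; the closed set is {1, 2, 4, 5, 6, 8, 10, 12, 13, 14, 16}.

{1, 2, 4, 5, 6, 8, 10, 12, 13, 14, 16}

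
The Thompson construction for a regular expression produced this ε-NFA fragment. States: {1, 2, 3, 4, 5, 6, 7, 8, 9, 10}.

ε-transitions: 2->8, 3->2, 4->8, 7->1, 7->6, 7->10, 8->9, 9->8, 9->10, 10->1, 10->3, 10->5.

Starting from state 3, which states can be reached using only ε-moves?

{1, 2, 3, 5, 8, 9, 10}

Start with {3}.
From 3 via ε: add 2.
From 2 via ε: add 8.
From 8 via ε: add 9.
From 9 via ε: add 10.
From 10 via ε: add 1, 5.
No new states can be added; the closed set is {1, 2, 3, 5, 8, 9, 10}.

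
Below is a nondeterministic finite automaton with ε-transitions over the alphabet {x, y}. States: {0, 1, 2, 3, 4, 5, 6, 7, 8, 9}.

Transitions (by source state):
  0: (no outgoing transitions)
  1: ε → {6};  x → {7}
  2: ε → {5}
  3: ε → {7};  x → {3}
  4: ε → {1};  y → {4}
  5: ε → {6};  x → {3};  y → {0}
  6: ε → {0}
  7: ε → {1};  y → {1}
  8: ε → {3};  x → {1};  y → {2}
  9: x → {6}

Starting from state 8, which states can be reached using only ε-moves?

{0, 1, 3, 6, 7, 8}

Start with {8}.
From 8 via ε: add 3.
From 3 via ε: add 7.
From 7 via ε: add 1.
From 1 via ε: add 6.
From 6 via ε: add 0.
No new states can be added; the closed set is {0, 1, 3, 6, 7, 8}.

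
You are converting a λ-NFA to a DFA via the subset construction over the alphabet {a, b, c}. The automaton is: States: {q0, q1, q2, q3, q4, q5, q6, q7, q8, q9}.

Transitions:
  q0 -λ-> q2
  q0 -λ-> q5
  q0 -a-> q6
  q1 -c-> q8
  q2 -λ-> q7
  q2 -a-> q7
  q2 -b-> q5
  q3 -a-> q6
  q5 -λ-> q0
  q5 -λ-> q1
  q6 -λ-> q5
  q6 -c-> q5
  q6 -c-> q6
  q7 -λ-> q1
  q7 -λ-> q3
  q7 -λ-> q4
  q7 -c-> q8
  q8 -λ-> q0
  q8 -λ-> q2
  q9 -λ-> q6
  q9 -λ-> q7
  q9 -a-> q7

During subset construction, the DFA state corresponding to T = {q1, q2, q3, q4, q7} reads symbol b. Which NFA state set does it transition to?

{q0, q1, q2, q3, q4, q5, q7}

q2 on b → {q5}.
No b-transition from q1, q3, q4, q7.
Union after reading b: {q5}.
Now take the λ-closure:
From q5 via λ: add q0, q1.
From q0 via λ: add q2.
From q2 via λ: add q7.
From q7 via λ: add q3, q4.
No new states can be added; the closed set is {q0, q1, q2, q3, q4, q5, q7}.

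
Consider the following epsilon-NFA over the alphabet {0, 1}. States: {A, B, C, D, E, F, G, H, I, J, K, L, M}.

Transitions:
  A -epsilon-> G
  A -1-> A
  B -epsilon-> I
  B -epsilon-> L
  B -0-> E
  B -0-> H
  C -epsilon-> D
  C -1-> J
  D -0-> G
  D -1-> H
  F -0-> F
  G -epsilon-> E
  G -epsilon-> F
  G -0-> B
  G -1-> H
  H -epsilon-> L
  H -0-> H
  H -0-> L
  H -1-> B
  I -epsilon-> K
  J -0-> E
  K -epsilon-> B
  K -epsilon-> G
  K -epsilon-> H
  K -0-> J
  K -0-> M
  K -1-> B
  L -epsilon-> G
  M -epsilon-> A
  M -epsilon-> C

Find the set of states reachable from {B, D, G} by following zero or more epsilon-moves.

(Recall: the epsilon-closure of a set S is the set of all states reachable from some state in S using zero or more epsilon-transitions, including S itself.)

{B, D, E, F, G, H, I, K, L}

Start with {B, D, G}.
From B via epsilon: add I, L.
From G via epsilon: add E, F.
From I via epsilon: add K.
From K via epsilon: add H.
No new states can be added; the closed set is {B, D, E, F, G, H, I, K, L}.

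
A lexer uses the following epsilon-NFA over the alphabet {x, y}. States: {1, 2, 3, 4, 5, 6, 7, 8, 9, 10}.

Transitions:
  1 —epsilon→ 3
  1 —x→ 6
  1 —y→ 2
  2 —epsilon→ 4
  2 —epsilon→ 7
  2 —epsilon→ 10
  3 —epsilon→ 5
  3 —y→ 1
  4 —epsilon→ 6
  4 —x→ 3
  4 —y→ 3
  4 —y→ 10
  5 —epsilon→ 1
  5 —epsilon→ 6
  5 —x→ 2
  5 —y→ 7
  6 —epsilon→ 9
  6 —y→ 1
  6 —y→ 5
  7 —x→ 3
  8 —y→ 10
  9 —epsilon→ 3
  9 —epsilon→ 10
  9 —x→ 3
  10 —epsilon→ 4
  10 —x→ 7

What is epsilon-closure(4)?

{1, 3, 4, 5, 6, 9, 10}

Start with {4}.
From 4 via epsilon: add 6.
From 6 via epsilon: add 9.
From 9 via epsilon: add 3, 10.
From 3 via epsilon: add 5.
From 5 via epsilon: add 1.
No new states can be added; the closed set is {1, 3, 4, 5, 6, 9, 10}.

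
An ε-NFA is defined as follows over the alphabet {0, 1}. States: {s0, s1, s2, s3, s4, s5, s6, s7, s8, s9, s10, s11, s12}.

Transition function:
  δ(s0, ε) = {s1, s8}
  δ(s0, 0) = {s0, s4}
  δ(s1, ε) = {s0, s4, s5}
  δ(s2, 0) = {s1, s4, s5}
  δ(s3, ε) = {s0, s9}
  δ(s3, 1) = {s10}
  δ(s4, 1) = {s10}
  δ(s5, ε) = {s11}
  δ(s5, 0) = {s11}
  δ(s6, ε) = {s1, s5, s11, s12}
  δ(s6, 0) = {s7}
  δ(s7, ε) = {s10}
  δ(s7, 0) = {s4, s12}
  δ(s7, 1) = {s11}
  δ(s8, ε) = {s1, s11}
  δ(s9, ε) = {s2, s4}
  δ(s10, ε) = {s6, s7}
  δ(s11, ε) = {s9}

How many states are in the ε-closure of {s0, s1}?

Start with {s0, s1}.
From s0 via ε: add s8.
From s1 via ε: add s4, s5.
From s5 via ε: add s11.
From s11 via ε: add s9.
From s9 via ε: add s2.
ε-closure = {s0, s1, s2, s4, s5, s8, s9, s11}, which has 8 states.

8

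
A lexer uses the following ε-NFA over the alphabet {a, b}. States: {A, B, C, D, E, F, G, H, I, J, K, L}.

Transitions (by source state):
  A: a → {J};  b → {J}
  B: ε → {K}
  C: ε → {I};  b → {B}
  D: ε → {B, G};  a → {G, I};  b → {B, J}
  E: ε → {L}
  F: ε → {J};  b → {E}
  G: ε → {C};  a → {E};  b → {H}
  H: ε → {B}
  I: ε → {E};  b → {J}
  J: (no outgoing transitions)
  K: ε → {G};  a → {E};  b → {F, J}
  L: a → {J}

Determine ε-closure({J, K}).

Start with {J, K}.
From K via ε: add G.
From G via ε: add C.
From C via ε: add I.
From I via ε: add E.
From E via ε: add L.
No new states can be added; the closed set is {C, E, G, I, J, K, L}.

{C, E, G, I, J, K, L}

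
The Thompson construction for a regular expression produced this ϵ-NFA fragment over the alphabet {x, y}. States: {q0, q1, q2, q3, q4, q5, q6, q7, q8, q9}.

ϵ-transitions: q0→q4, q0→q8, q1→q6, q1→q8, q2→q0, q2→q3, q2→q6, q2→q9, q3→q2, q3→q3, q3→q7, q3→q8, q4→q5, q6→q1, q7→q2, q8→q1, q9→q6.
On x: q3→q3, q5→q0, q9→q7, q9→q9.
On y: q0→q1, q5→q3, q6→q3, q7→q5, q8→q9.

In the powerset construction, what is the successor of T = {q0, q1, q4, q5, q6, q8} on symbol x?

q5 on x → {q0}.
No x-transition from q0, q1, q4, q6, q8.
Union after reading x: {q0}.
Now take the ϵ-closure:
From q0 via ϵ: add q4, q8.
From q4 via ϵ: add q5.
From q8 via ϵ: add q1.
From q1 via ϵ: add q6.
No new states can be added; the closed set is {q0, q1, q4, q5, q6, q8}.

{q0, q1, q4, q5, q6, q8}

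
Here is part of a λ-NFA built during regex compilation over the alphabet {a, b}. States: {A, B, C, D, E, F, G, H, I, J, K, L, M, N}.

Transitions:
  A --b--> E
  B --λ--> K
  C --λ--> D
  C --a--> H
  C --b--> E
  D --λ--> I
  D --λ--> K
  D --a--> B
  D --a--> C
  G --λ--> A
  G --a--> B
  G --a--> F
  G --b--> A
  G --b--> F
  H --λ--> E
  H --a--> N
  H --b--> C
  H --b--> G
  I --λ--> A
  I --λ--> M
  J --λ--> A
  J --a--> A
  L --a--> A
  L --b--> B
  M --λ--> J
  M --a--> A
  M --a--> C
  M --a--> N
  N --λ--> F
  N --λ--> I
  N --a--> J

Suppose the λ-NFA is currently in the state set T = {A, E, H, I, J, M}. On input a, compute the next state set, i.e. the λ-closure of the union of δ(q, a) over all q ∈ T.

{A, C, D, F, I, J, K, M, N}

H on a → {N}.
J on a → {A}.
M on a → {A, C, N}.
No a-transition from A, E, I.
Union after reading a: {A, C, N}.
Now take the λ-closure:
From C via λ: add D.
From N via λ: add F, I.
From D via λ: add K.
From I via λ: add M.
From M via λ: add J.
No new states can be added; the closed set is {A, C, D, F, I, J, K, M, N}.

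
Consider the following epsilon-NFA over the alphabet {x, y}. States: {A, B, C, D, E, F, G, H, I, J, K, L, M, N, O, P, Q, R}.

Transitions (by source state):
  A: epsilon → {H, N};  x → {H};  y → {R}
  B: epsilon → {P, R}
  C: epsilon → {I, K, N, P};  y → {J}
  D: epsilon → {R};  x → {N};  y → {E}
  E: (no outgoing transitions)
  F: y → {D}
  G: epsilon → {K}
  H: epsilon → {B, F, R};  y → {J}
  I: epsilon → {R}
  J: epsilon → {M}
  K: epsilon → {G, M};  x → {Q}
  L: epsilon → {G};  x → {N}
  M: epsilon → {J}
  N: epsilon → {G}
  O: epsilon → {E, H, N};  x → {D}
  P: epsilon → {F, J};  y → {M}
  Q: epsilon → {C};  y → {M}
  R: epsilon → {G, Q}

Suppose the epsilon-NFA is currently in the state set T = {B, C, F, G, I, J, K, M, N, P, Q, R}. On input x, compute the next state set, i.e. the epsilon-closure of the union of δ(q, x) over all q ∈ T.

{C, F, G, I, J, K, M, N, P, Q, R}

K on x → {Q}.
No x-transition from B, C, F, G, I, J, M, N, P, Q, R.
Union after reading x: {Q}.
Now take the epsilon-closure:
From Q via epsilon: add C.
From C via epsilon: add I, K, N, P.
From I via epsilon: add R.
From K via epsilon: add G, M.
From P via epsilon: add F, J.
No new states can be added; the closed set is {C, F, G, I, J, K, M, N, P, Q, R}.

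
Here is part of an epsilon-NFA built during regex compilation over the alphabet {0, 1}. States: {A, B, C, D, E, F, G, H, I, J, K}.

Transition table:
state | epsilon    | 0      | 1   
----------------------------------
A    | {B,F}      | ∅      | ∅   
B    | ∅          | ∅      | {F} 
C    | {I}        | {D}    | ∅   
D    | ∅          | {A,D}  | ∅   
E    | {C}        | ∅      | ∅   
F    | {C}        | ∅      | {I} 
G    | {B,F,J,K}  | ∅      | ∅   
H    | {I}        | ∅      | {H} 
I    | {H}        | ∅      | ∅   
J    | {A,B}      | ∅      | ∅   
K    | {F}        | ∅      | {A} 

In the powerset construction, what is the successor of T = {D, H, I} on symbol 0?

{A, B, C, D, F, H, I}

D on 0 → {A, D}.
No 0-transition from H, I.
Union after reading 0: {A, D}.
Now take the epsilon-closure:
From A via epsilon: add B, F.
From F via epsilon: add C.
From C via epsilon: add I.
From I via epsilon: add H.
No new states can be added; the closed set is {A, B, C, D, F, H, I}.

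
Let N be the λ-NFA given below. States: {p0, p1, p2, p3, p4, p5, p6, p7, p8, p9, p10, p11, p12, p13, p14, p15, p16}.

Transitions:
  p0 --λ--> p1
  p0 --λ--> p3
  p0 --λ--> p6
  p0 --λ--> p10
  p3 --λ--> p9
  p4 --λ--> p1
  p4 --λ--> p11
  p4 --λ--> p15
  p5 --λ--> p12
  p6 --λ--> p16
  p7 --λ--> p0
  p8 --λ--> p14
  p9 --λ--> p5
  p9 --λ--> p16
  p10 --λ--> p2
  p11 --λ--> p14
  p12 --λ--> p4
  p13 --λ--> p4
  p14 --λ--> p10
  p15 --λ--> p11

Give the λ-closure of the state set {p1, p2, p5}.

Start with {p1, p2, p5}.
From p5 via λ: add p12.
From p12 via λ: add p4.
From p4 via λ: add p11, p15.
From p11 via λ: add p14.
From p14 via λ: add p10.
No new states can be added; the closed set is {p1, p2, p4, p5, p10, p11, p12, p14, p15}.

{p1, p2, p4, p5, p10, p11, p12, p14, p15}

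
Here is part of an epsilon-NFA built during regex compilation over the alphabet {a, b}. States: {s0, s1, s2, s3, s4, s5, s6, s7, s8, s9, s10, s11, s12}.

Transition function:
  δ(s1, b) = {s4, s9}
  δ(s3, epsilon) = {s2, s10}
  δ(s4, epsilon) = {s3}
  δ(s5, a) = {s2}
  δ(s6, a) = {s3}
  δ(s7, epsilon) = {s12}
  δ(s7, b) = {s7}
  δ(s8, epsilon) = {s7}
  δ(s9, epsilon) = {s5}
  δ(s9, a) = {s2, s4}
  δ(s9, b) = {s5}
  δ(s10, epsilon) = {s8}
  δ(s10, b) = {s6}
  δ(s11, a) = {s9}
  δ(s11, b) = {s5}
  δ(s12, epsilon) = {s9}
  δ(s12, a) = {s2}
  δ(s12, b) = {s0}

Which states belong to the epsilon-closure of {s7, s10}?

Start with {s7, s10}.
From s7 via epsilon: add s12.
From s10 via epsilon: add s8.
From s12 via epsilon: add s9.
From s9 via epsilon: add s5.
No new states can be added; the closed set is {s5, s7, s8, s9, s10, s12}.

{s5, s7, s8, s9, s10, s12}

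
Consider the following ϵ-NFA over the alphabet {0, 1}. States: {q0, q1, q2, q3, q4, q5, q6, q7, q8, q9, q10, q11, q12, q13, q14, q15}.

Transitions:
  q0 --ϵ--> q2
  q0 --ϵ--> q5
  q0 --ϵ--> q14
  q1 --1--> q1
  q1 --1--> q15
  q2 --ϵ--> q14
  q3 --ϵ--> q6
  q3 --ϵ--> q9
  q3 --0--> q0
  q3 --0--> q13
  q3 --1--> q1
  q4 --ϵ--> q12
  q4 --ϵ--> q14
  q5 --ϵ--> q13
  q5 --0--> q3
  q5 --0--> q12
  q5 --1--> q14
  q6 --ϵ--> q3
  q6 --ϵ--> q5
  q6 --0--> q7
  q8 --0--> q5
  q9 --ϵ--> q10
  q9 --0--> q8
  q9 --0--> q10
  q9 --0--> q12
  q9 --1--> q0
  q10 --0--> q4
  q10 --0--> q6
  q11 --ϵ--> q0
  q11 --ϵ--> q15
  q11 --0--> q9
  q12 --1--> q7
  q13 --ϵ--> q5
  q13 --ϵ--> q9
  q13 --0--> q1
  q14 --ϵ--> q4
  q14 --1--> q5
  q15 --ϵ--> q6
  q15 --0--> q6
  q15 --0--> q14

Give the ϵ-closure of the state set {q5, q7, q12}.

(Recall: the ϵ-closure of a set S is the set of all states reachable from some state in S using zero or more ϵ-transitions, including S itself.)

Start with {q5, q7, q12}.
From q5 via ϵ: add q13.
From q13 via ϵ: add q9.
From q9 via ϵ: add q10.
No new states can be added; the closed set is {q5, q7, q9, q10, q12, q13}.

{q5, q7, q9, q10, q12, q13}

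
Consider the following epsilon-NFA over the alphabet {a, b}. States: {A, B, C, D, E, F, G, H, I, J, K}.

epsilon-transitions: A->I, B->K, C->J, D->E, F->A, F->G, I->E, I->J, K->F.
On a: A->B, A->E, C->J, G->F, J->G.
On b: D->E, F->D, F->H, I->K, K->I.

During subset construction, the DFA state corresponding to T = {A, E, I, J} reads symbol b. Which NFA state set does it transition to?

I on b → {K}.
No b-transition from A, E, J.
Union after reading b: {K}.
Now take the epsilon-closure:
From K via epsilon: add F.
From F via epsilon: add A, G.
From A via epsilon: add I.
From I via epsilon: add E, J.
No new states can be added; the closed set is {A, E, F, G, I, J, K}.

{A, E, F, G, I, J, K}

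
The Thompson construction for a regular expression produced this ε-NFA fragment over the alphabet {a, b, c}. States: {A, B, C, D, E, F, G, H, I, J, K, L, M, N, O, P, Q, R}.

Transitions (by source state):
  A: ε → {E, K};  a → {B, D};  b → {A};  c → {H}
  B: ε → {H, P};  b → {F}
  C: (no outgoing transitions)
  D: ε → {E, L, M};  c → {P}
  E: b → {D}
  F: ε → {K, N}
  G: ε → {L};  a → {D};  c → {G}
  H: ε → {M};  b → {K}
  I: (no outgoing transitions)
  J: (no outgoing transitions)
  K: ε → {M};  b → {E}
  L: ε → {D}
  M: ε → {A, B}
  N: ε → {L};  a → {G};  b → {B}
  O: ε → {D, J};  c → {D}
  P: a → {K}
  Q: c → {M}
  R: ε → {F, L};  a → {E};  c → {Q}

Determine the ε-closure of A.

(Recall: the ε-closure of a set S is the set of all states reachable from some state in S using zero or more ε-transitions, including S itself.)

Start with {A}.
From A via ε: add E, K.
From K via ε: add M.
From M via ε: add B.
From B via ε: add H, P.
No new states can be added; the closed set is {A, B, E, H, K, M, P}.

{A, B, E, H, K, M, P}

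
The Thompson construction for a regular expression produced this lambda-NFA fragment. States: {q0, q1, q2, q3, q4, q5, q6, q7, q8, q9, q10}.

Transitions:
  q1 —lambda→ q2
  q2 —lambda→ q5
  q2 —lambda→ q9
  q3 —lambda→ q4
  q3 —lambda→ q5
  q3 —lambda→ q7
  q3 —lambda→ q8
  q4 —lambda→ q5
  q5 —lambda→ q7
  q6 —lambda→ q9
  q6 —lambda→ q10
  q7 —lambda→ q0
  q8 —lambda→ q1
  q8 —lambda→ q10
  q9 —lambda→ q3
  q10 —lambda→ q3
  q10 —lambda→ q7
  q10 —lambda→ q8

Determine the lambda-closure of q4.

Start with {q4}.
From q4 via lambda: add q5.
From q5 via lambda: add q7.
From q7 via lambda: add q0.
No new states can be added; the closed set is {q0, q4, q5, q7}.

{q0, q4, q5, q7}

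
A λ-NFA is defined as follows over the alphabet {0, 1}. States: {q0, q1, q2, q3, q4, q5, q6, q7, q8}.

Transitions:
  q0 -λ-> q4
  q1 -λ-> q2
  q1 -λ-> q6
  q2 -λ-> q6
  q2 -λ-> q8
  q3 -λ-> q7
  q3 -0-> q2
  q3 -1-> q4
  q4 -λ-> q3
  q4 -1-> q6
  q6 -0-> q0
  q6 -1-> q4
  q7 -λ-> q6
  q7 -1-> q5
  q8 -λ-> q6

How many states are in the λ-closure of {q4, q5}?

5

Start with {q4, q5}.
From q4 via λ: add q3.
From q3 via λ: add q7.
From q7 via λ: add q6.
λ-closure = {q3, q4, q5, q6, q7}, which has 5 states.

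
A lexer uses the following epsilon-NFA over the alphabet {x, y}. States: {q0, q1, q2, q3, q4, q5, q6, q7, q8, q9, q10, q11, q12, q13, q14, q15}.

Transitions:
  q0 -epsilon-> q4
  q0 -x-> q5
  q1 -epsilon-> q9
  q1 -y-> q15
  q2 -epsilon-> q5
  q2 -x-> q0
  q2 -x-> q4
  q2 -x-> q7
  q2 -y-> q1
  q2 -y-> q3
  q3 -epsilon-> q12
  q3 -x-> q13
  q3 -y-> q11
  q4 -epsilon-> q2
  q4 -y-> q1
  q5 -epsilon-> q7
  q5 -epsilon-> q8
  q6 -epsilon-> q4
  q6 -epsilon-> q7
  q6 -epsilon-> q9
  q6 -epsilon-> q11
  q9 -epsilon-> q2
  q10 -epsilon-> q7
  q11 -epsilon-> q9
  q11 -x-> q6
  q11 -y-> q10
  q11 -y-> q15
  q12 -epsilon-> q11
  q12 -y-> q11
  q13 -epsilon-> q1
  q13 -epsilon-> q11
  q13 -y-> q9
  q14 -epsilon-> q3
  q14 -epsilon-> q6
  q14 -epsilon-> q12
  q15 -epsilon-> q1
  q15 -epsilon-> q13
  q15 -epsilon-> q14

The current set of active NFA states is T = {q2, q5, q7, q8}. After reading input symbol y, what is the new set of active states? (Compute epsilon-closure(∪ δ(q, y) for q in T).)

{q1, q2, q3, q5, q7, q8, q9, q11, q12}

q2 on y → {q1, q3}.
No y-transition from q5, q7, q8.
Union after reading y: {q1, q3}.
Now take the epsilon-closure:
From q1 via epsilon: add q9.
From q3 via epsilon: add q12.
From q9 via epsilon: add q2.
From q12 via epsilon: add q11.
From q2 via epsilon: add q5.
From q5 via epsilon: add q7, q8.
No new states can be added; the closed set is {q1, q2, q3, q5, q7, q8, q9, q11, q12}.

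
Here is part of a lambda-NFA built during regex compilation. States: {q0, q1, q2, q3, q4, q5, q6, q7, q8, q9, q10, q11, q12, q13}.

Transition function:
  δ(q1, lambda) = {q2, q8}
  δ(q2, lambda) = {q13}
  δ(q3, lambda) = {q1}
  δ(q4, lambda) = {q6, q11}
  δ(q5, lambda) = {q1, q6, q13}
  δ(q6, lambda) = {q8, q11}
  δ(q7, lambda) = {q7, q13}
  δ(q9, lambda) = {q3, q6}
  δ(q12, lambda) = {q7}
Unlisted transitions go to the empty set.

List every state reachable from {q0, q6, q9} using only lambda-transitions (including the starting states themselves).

Start with {q0, q6, q9}.
From q6 via lambda: add q8, q11.
From q9 via lambda: add q3.
From q3 via lambda: add q1.
From q1 via lambda: add q2.
From q2 via lambda: add q13.
No new states can be added; the closed set is {q0, q1, q2, q3, q6, q8, q9, q11, q13}.

{q0, q1, q2, q3, q6, q8, q9, q11, q13}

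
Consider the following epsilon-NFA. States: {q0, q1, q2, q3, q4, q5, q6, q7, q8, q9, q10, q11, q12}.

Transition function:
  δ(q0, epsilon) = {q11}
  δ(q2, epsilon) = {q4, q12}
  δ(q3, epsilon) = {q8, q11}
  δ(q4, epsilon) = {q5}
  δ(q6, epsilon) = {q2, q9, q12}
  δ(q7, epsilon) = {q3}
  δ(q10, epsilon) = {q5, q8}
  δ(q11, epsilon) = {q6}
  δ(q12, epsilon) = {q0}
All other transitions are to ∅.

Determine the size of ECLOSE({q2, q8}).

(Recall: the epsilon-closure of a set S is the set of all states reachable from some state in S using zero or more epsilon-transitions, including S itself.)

9

Start with {q2, q8}.
From q2 via epsilon: add q4, q12.
From q4 via epsilon: add q5.
From q12 via epsilon: add q0.
From q0 via epsilon: add q11.
From q11 via epsilon: add q6.
From q6 via epsilon: add q9.
epsilon-closure = {q0, q2, q4, q5, q6, q8, q9, q11, q12}, which has 9 states.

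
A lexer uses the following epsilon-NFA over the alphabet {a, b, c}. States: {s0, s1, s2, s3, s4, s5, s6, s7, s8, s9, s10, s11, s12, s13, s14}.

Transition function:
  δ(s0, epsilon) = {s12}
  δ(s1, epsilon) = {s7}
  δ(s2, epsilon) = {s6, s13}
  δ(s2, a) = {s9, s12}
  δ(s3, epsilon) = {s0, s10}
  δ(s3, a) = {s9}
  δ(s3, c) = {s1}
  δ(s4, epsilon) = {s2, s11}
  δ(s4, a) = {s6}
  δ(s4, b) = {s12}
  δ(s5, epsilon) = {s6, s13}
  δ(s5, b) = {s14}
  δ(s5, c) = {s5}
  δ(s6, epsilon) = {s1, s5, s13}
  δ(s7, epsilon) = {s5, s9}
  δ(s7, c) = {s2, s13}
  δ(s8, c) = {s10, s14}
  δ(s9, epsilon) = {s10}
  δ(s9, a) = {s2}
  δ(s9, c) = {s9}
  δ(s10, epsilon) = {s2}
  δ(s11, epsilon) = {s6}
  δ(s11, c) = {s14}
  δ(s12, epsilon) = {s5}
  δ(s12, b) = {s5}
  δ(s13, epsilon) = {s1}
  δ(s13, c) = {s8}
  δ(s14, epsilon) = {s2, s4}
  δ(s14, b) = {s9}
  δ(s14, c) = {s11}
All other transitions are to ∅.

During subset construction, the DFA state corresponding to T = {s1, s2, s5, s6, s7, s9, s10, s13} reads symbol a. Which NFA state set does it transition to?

s2 on a → {s9, s12}.
s9 on a → {s2}.
No a-transition from s1, s5, s6, s7, s10, s13.
Union after reading a: {s2, s9, s12}.
Now take the epsilon-closure:
From s2 via epsilon: add s6, s13.
From s9 via epsilon: add s10.
From s12 via epsilon: add s5.
From s6 via epsilon: add s1.
From s1 via epsilon: add s7.
No new states can be added; the closed set is {s1, s2, s5, s6, s7, s9, s10, s12, s13}.

{s1, s2, s5, s6, s7, s9, s10, s12, s13}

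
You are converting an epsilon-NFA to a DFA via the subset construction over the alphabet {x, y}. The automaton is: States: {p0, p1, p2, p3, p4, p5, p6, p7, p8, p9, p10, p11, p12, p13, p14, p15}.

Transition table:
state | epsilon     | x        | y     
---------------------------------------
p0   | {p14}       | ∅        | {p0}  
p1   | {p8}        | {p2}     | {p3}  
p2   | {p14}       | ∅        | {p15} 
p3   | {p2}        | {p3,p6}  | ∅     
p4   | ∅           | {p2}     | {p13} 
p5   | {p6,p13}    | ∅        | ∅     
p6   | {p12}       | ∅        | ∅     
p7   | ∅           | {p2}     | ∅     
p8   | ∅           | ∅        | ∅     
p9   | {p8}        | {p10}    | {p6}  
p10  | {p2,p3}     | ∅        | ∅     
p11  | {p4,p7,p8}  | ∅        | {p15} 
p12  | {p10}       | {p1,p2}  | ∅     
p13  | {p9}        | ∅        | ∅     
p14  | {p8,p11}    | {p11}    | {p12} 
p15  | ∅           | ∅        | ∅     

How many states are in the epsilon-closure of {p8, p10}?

8

Start with {p8, p10}.
From p10 via epsilon: add p2, p3.
From p2 via epsilon: add p14.
From p14 via epsilon: add p11.
From p11 via epsilon: add p4, p7.
epsilon-closure = {p2, p3, p4, p7, p8, p10, p11, p14}, which has 8 states.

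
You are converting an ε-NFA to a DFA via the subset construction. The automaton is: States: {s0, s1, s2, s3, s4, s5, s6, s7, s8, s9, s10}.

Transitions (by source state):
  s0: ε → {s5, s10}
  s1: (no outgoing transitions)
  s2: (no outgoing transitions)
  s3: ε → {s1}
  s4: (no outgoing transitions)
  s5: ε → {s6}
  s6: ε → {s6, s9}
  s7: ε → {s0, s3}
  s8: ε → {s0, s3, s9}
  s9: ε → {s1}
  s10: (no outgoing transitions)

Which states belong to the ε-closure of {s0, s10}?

Start with {s0, s10}.
From s0 via ε: add s5.
From s5 via ε: add s6.
From s6 via ε: add s9.
From s9 via ε: add s1.
No new states can be added; the closed set is {s0, s1, s5, s6, s9, s10}.

{s0, s1, s5, s6, s9, s10}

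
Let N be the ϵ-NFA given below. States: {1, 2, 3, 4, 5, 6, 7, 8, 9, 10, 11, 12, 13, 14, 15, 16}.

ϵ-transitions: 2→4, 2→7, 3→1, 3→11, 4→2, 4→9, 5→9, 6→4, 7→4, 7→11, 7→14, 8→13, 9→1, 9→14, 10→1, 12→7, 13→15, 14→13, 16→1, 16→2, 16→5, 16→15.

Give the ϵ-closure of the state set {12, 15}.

{1, 2, 4, 7, 9, 11, 12, 13, 14, 15}

Start with {12, 15}.
From 12 via ϵ: add 7.
From 7 via ϵ: add 4, 11, 14.
From 4 via ϵ: add 2, 9.
From 14 via ϵ: add 13.
From 9 via ϵ: add 1.
No new states can be added; the closed set is {1, 2, 4, 7, 9, 11, 12, 13, 14, 15}.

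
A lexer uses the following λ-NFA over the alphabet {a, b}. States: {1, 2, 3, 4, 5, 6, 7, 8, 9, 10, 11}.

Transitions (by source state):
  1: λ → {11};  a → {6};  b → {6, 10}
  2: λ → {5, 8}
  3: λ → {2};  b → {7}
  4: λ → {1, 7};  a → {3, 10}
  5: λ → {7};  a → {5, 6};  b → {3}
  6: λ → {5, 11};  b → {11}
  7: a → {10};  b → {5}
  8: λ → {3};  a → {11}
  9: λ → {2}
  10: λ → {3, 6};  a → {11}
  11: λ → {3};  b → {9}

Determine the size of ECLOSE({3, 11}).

Start with {3, 11}.
From 3 via λ: add 2.
From 2 via λ: add 5, 8.
From 5 via λ: add 7.
λ-closure = {2, 3, 5, 7, 8, 11}, which has 6 states.

6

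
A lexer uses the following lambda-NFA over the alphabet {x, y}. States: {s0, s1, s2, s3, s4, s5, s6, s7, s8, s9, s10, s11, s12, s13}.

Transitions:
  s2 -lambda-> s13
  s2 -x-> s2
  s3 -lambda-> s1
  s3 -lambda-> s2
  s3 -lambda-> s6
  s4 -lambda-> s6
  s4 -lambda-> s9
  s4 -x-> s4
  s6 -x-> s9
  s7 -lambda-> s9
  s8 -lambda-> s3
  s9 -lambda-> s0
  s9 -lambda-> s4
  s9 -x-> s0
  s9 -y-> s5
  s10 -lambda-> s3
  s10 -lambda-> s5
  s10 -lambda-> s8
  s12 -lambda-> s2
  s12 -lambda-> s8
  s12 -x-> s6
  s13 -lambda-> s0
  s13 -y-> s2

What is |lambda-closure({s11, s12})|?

9

Start with {s11, s12}.
From s12 via lambda: add s2, s8.
From s2 via lambda: add s13.
From s8 via lambda: add s3.
From s3 via lambda: add s1, s6.
From s13 via lambda: add s0.
lambda-closure = {s0, s1, s2, s3, s6, s8, s11, s12, s13}, which has 9 states.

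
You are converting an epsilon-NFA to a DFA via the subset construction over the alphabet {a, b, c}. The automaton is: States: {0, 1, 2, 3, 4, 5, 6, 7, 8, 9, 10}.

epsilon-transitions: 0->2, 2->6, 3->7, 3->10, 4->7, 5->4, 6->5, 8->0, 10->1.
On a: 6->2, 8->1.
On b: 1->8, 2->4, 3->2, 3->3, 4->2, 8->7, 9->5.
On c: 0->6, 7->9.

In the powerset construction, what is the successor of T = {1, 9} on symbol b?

1 on b → {8}.
9 on b → {5}.
Union after reading b: {5, 8}.
Now take the epsilon-closure:
From 5 via epsilon: add 4.
From 8 via epsilon: add 0.
From 0 via epsilon: add 2.
From 4 via epsilon: add 7.
From 2 via epsilon: add 6.
No new states can be added; the closed set is {0, 2, 4, 5, 6, 7, 8}.

{0, 2, 4, 5, 6, 7, 8}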